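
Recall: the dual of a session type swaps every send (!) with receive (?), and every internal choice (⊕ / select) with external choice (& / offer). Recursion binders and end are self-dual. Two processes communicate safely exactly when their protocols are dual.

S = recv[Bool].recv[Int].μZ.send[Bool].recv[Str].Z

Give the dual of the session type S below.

send[Bool].send[Int].μZ.recv[Bool].send[Str].Z

recv[Bool] → send[Bool]
  recv[Int] → send[Int]
    μZ → μZ  (binder kept)
      send[Bool] → recv[Bool]
        recv[Str] → send[Str]
          Z ↦ Z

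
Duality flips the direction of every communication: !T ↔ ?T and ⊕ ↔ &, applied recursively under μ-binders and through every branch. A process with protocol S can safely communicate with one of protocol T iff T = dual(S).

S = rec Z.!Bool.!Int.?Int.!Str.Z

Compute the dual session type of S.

rec Z → rec Z  (μ self-dual)
  !Bool → ?Bool
    !Int → ?Int
      ?Int → !Int
        !Str → ?Str
          dual(Z) = Z

rec Z.?Bool.?Int.!Int.?Str.Z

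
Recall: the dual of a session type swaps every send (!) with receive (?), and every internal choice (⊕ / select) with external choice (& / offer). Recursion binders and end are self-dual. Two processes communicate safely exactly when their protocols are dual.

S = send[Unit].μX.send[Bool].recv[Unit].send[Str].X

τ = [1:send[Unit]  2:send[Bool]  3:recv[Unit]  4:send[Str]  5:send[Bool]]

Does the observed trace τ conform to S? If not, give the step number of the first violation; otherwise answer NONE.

step 1: send[Unit]  match  residual = μX.…
step 2: send[Bool]  match  residual = recv[Unit].send[Str].μX.…
step 3: recv[Unit]  match  residual = send[Str].μX.…
step 4: send[Str]  match  residual = μX.…
step 5: send[Bool]  match  residual = recv[Unit].send[Str].μX.…
all 5 steps conform

NONE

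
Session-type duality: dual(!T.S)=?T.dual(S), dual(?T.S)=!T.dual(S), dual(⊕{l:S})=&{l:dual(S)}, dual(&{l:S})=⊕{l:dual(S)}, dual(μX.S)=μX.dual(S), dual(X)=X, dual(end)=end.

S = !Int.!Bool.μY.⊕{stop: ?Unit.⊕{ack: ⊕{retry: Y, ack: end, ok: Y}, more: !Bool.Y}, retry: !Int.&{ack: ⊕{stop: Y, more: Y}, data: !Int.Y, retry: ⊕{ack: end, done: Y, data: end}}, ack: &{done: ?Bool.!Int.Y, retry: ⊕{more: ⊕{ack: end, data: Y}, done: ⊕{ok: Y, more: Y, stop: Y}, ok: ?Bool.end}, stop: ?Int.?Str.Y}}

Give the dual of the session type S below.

?Int.?Bool.μY.&{stop: !Unit.&{ack: &{retry: Y, ack: end, ok: Y}, more: ?Bool.Y}, retry: ?Int.⊕{ack: &{stop: Y, more: Y}, data: ?Int.Y, retry: &{ack: end, done: Y, data: end}}, ack: ⊕{done: !Bool.?Int.Y, retry: &{more: &{ack: end, data: Y}, done: &{ok: Y, more: Y, stop: Y}, ok: !Bool.end}, stop: !Int.!Str.Y}}

!Int = ?Int
  !Bool = ?Bool
    μY = μY  (μ self-dual)
      ⊕{stop,retry,ack} = &{stop,retry,ack}  (internal→external)
        • stop:
          ?Unit = !Unit
            ⊕{ack,more} = &{ack,more}  (internal→external)
              • ack:
                ⊕{retry,ack,ok} = &{retry,ack,ok}  (internal→external)
                  • retry:
                    Y ↦ Y
                  • ack:
                    end ↦ end
                  • ok:
                    Y ↦ Y
              • more:
                !Bool = ?Bool
                  Y ↦ Y
        • retry:
          !Int = ?Int
            &{ack,data,retry} = ⊕{ack,data,retry}  (external→internal)
              • ack:
                ⊕{stop,more} = &{stop,more}  (internal→external)
                  • stop:
                    Y ↦ Y
                  • more:
                    Y ↦ Y
              • data:
                !Int = ?Int
                  Y ↦ Y
              • retry:
                ⊕{ack,done,data} = &{ack,done,data}  (internal→external)
                  • ack:
                    end ↦ end
                  • done:
                    Y ↦ Y
                  • data:
                    end ↦ end
        • ack:
          &{done,retry,stop} = ⊕{done,retry,stop}  (external→internal)
            • done:
              ?Bool = !Bool
                !Int = ?Int
                  Y ↦ Y
            • retry:
              ⊕{more,done,ok} = &{more,done,ok}  (internal→external)
                • more:
                  ⊕{ack,data} = &{ack,data}  (internal→external)
                    • ack:
                      end ↦ end
                    • data:
                      Y ↦ Y
                • done:
                  ⊕{ok,more,stop} = &{ok,more,stop}  (internal→external)
                    • ok:
                      Y ↦ Y
                    • more:
                      Y ↦ Y
                    • stop:
                      Y ↦ Y
                • ok:
                  ?Bool = !Bool
                    end ↦ end
            • stop:
              ?Int = !Int
                ?Str = !Str
                  Y ↦ Y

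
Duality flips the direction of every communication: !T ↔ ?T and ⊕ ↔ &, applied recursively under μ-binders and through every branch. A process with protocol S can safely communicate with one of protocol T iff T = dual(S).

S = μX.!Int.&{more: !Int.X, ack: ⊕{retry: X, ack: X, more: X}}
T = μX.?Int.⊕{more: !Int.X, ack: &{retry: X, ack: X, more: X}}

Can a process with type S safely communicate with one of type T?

μX vs μX  match (rec unchanged)
  !Int vs ?Int  match
    &{more,ack} vs ⊕{more,ack}  match labels match
      case more:
        !Int vs !Int  ✗ same direction on both sides — not dual

NO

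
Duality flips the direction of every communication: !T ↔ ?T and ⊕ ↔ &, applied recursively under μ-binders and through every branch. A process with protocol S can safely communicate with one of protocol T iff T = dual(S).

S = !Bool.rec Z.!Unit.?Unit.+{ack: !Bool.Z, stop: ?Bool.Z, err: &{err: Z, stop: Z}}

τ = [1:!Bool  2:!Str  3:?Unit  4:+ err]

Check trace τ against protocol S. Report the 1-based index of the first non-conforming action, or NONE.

step 1: !Bool  match  residual = rec Z.…
step 2: got !Str, protocol expects !Unit  ✗

2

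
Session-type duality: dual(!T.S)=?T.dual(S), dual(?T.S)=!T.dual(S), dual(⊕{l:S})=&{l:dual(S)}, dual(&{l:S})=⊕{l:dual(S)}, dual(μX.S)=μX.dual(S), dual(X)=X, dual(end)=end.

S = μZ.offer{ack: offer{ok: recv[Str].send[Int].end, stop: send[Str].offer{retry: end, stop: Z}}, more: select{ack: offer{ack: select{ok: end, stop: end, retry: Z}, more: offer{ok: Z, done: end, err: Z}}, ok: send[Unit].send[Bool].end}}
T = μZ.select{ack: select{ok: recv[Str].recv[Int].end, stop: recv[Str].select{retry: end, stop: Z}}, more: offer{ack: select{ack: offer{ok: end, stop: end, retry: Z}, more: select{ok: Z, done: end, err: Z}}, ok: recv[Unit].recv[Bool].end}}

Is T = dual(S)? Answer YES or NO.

NO

μZ vs μZ  ok (rec unchanged)
  offer{ack,more} vs select{ack,more}  ok label sets agree
    case ack:
      offer{ok,stop} vs select{ok,stop}  ok label sets agree
        case ok:
          recv[Str] vs recv[Str]  ✗ same direction on both sides — not dual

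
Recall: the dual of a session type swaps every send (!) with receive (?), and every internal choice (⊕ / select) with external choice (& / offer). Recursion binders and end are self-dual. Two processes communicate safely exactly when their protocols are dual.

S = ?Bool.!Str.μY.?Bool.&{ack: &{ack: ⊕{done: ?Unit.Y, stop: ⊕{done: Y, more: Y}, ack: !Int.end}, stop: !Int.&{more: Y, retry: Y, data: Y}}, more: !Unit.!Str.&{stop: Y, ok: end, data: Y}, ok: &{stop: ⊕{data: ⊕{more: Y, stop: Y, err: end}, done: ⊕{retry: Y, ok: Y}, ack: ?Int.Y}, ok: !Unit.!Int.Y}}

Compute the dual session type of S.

?Bool ↦ !Bool
  !Str ↦ ?Str
    μY ↦ μY  (rec unchanged)
      ?Bool ↦ !Bool
        &{ack,more,ok} ↦ ⊕{ack,more,ok}  (external→internal)
          • ack:
            &{ack,stop} ↦ ⊕{ack,stop}  (external→internal)
              • ack:
                ⊕{done,stop,ack} ↦ &{done,stop,ack}  (⊕→&)
                  • done:
                    ?Unit ↦ !Unit
                      dual(Y) = Y
                  • stop:
                    ⊕{done,more} ↦ &{done,more}  (⊕→&)
                      • done:
                        dual(Y) = Y
                      • more:
                        dual(Y) = Y
                  • ack:
                    !Int ↦ ?Int
                      dual(end) = end
              • stop:
                !Int ↦ ?Int
                  &{more,retry,data} ↦ ⊕{more,retry,data}  (external→internal)
                    • more:
                      dual(Y) = Y
                    • retry:
                      dual(Y) = Y
                    • data:
                      dual(Y) = Y
          • more:
            !Unit ↦ ?Unit
              !Str ↦ ?Str
                &{stop,ok,data} ↦ ⊕{stop,ok,data}  (external→internal)
                  • stop:
                    dual(Y) = Y
                  • ok:
                    dual(end) = end
                  • data:
                    dual(Y) = Y
          • ok:
            &{stop,ok} ↦ ⊕{stop,ok}  (external→internal)
              • stop:
                ⊕{data,done,ack} ↦ &{data,done,ack}  (⊕→&)
                  • data:
                    ⊕{more,stop,err} ↦ &{more,stop,err}  (⊕→&)
                      • more:
                        dual(Y) = Y
                      • stop:
                        dual(Y) = Y
                      • err:
                        dual(end) = end
                  • done:
                    ⊕{retry,ok} ↦ &{retry,ok}  (⊕→&)
                      • retry:
                        dual(Y) = Y
                      • ok:
                        dual(Y) = Y
                  • ack:
                    ?Int ↦ !Int
                      dual(Y) = Y
              • ok:
                !Unit ↦ ?Unit
                  !Int ↦ ?Int
                    dual(Y) = Y

!Bool.?Str.μY.!Bool.⊕{ack: ⊕{ack: &{done: !Unit.Y, stop: &{done: Y, more: Y}, ack: ?Int.end}, stop: ?Int.⊕{more: Y, retry: Y, data: Y}}, more: ?Unit.?Str.⊕{stop: Y, ok: end, data: Y}, ok: ⊕{stop: &{data: &{more: Y, stop: Y, err: end}, done: &{retry: Y, ok: Y}, ack: !Int.Y}, ok: ?Unit.?Int.Y}}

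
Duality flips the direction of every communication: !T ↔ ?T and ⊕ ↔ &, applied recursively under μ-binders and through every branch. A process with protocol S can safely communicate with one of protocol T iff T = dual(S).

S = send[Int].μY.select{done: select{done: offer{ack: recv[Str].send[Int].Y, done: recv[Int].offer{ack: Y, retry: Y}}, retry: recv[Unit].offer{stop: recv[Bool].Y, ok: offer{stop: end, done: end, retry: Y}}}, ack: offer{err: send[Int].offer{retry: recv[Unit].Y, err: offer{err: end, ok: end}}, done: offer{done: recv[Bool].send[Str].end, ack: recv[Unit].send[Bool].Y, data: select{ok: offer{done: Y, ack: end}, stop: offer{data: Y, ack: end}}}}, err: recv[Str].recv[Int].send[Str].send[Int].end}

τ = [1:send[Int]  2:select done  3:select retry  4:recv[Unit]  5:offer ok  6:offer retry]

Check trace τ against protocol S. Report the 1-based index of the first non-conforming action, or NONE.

@1 send[Int]  ✓  residual = μY.…
@2 select done  ✓  residual = select{done: offer{ack: recv[Str].send[Int].μY.…, done: recv[Int].offer{ack: μY.…, retry: μY.…}}, retry: recv[Unit].offer{stop: recv[Bool].μY.…, ok: offer{stop: end, done: end, retry: μY.…}}}
@3 select retry  ✓  residual = recv[Unit].offer{stop: recv[Bool].μY.…, ok: offer{stop: end, done: end, retry: μY.…}}
@4 recv[Unit]  ✓  residual = offer{stop: recv[Bool].μY.…, ok: offer{stop: end, done: end, retry: μY.…}}
@5 offer ok  ✓  residual = offer{stop: end, done: end, retry: μY.…}
@6 offer retry  ✓  residual = μY.…
all 6 steps conform

NONE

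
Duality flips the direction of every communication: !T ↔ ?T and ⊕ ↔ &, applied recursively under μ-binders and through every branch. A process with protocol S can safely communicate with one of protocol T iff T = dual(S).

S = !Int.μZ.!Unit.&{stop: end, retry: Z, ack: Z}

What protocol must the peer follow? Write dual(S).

!Int = ?Int
  μZ = μZ  (μ self-dual)
    !Unit = ?Unit
      &{stop,retry,ack} = ⊕{stop,retry,ack}  (external→internal)
        case stop:
          dual(end) = end
        case retry:
          dual(Z) = Z
        case ack:
          dual(Z) = Z

?Int.μZ.?Unit.⊕{stop: end, retry: Z, ack: Z}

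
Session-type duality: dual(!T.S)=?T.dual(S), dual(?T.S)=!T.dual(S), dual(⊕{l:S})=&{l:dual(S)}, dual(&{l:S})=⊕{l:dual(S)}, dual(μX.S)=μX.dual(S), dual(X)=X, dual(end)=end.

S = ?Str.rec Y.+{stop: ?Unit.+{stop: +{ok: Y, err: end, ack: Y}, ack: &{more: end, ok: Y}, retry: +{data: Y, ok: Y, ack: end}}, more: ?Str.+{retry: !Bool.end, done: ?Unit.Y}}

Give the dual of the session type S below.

?Str → !Str
  rec Y → rec Y  (μ self-dual)
    +{stop,more} → &{stop,more}  (select→offer)
      • stop:
        ?Unit → !Unit
          +{stop,ack,retry} → &{stop,ack,retry}  (select→offer)
            • stop:
              +{ok,err,ack} → &{ok,err,ack}  (select→offer)
                • ok:
                  dual(Y) = Y
                • err:
                  dual(end) = end
                • ack:
                  dual(Y) = Y
            • ack:
              &{more,ok} → +{more,ok}  (offer→select)
                • more:
                  dual(end) = end
                • ok:
                  dual(Y) = Y
            • retry:
              +{data,ok,ack} → &{data,ok,ack}  (select→offer)
                • data:
                  dual(Y) = Y
                • ok:
                  dual(Y) = Y
                • ack:
                  dual(end) = end
      • more:
        ?Str → !Str
          +{retry,done} → &{retry,done}  (select→offer)
            • retry:
              !Bool → ?Bool
                dual(end) = end
            • done:
              ?Unit → !Unit
                dual(Y) = Y

!Str.rec Y.&{stop: !Unit.&{stop: &{ok: Y, err: end, ack: Y}, ack: +{more: end, ok: Y}, retry: &{data: Y, ok: Y, ack: end}}, more: !Str.&{retry: ?Bool.end, done: !Unit.Y}}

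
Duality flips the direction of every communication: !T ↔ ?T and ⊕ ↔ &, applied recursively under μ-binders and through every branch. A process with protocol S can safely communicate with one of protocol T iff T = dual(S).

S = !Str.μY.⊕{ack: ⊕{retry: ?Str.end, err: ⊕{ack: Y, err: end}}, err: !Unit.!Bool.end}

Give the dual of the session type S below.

?Str.μY.&{ack: &{retry: !Str.end, err: &{ack: Y, err: end}}, err: ?Unit.?Bool.end}

!Str ↦ ?Str
  μY ↦ μY  (rec unchanged)
    ⊕{ack,err} ↦ &{ack,err}  (internal→external)
      [ack]
        ⊕{retry,err} ↦ &{retry,err}  (internal→external)
          [retry]
            ?Str ↦ !Str
              dual(end) = end
          [err]
            ⊕{ack,err} ↦ &{ack,err}  (internal→external)
              [ack]
                dual(Y) = Y
              [err]
                dual(end) = end
      [err]
        !Unit ↦ ?Unit
          !Bool ↦ ?Bool
            dual(end) = end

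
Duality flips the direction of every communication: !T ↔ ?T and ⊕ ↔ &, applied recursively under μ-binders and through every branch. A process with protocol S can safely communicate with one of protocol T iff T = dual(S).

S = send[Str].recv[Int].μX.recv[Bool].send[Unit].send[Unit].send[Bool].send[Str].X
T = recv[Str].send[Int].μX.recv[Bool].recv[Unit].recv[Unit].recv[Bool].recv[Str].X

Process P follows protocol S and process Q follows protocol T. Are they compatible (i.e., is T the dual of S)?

NO

send[Str] ‖ recv[Str]  match
  recv[Int] ‖ send[Int]  match
    μX ‖ μX  match (μ self-dual)
      recv[Bool] ‖ recv[Bool]  ✗ same direction on both sides — not dual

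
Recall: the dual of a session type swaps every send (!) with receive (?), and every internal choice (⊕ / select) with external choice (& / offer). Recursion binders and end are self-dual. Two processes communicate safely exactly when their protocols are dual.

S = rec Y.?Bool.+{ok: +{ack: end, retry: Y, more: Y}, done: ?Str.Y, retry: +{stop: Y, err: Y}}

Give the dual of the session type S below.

rec Y.!Bool.&{ok: &{ack: end, retry: Y, more: Y}, done: !Str.Y, retry: &{stop: Y, err: Y}}

rec Y ↦ rec Y  (binder kept)
  ?Bool ↦ !Bool
    +{ok,done,retry} ↦ &{ok,done,retry}  (⊕→&)
      • ok:
        +{ack,retry,more} ↦ &{ack,retry,more}  (⊕→&)
          • ack:
            end ↦ end
          • retry:
            Y ↦ Y
          • more:
            Y ↦ Y
      • done:
        ?Str ↦ !Str
          Y ↦ Y
      • retry:
        +{stop,err} ↦ &{stop,err}  (⊕→&)
          • stop:
            Y ↦ Y
          • err:
            Y ↦ Y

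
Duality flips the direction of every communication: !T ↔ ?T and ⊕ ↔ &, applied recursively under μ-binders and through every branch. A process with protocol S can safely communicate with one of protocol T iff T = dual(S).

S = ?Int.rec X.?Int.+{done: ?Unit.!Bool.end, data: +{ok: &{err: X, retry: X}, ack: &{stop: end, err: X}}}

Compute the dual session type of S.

!Int.rec X.!Int.&{done: !Unit.?Bool.end, data: &{ok: +{err: X, retry: X}, ack: +{stop: end, err: X}}}

?Int = !Int
  rec X = rec X  (binder kept)
    ?Int = !Int
      +{done,data} = &{done,data}  (internal→external)
        case done:
          ?Unit = !Unit
            !Bool = ?Bool
              end self-dual
        case data:
          +{ok,ack} = &{ok,ack}  (internal→external)
            case ok:
              &{err,retry} = +{err,retry}  (offer→select)
                case err:
                  X self-dual
                case retry:
                  X self-dual
            case ack:
              &{stop,err} = +{stop,err}  (offer→select)
                case stop:
                  end self-dual
                case err:
                  X self-dual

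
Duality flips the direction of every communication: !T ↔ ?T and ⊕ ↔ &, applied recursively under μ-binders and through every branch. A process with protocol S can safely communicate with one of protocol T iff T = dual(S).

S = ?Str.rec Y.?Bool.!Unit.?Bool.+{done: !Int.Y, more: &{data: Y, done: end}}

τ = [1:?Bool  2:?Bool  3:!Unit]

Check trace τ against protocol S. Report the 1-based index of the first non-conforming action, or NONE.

1

@1 got ?Bool, protocol expects ?Str  ✗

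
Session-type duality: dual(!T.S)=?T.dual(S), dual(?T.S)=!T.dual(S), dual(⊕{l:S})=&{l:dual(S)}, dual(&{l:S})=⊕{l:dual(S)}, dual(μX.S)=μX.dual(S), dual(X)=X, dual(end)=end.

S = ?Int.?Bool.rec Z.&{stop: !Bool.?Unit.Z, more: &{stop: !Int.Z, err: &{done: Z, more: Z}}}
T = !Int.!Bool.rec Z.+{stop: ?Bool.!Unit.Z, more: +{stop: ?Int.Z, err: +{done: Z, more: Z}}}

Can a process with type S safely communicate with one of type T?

?Int | !Int  match
  ?Bool | !Bool  match
    rec Z | rec Z  match (binder kept)
      &{stop,more} | +{stop,more}  match labels match
        • stop:
          !Bool | ?Bool  match
            ?Unit | !Unit  match
              Z | Z  match
        • more:
          &{stop,err} | +{stop,err}  match labels match
            • stop:
              !Int | ?Int  match
                Z | Z  match
            • err:
              &{done,more} | +{done,more}  match labels match
                • done:
                  Z | Z  match
                • more:
                  Z | Z  match

YES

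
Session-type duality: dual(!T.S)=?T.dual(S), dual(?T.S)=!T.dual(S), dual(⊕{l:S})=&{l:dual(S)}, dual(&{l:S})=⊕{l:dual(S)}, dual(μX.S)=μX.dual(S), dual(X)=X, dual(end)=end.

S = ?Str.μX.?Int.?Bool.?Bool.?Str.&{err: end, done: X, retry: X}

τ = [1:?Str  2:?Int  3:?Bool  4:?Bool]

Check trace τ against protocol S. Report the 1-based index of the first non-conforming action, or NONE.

step 1: ?Str  ✓  now at μX.…
step 2: ?Int  ✓  now at ?Bool.?Bool.?Str.&{err: end, done: μX.…, retry: μX.…}
step 3: ?Bool  ✓  now at ?Bool.?Str.&{err: end, done: μX.…, retry: μX.…}
step 4: ?Bool  ✓  now at ?Str.&{err: end, done: μX.…, retry: μX.…}
all 4 steps conform

NONE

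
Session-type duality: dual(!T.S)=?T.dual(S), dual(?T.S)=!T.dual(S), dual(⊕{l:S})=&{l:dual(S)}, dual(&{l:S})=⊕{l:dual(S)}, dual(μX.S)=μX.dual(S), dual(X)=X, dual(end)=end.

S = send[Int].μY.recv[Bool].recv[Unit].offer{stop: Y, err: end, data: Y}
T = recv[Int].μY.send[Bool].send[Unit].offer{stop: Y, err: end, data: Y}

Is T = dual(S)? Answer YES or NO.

NO

send[Int] ‖ recv[Int]  ✓
  μY ‖ μY  ✓ (μ self-dual)
    recv[Bool] ‖ send[Bool]  ✓
      recv[Unit] ‖ send[Unit]  ✓
        offer{stop,err,data} ‖ offer{stop,err,data}  ✗ choice polarity not flipped — not dual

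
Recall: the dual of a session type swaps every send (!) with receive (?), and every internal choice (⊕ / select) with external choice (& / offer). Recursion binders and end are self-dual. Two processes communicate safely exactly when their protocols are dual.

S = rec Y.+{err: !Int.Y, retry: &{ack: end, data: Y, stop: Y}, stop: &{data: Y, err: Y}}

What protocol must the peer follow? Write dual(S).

rec Y → rec Y  (rec unchanged)
  +{err,retry,stop} → &{err,retry,stop}  (internal→external)
    [err]
      !Int → ?Int
        Y ↦ Y
    [retry]
      &{ack,data,stop} → +{ack,data,stop}  (external→internal)
        [ack]
          end ↦ end
        [data]
          Y ↦ Y
        [stop]
          Y ↦ Y
    [stop]
      &{data,err} → +{data,err}  (external→internal)
        [data]
          Y ↦ Y
        [err]
          Y ↦ Y

rec Y.&{err: ?Int.Y, retry: +{ack: end, data: Y, stop: Y}, stop: +{data: Y, err: Y}}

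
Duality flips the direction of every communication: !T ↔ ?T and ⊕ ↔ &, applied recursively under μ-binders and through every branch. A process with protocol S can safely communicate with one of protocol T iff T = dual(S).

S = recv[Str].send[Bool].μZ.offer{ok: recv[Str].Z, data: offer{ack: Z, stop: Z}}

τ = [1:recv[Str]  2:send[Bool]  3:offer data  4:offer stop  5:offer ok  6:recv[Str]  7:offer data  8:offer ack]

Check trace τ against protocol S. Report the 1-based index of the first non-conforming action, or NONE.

[1] recv[Str]  match  residual = send[Bool].μZ.…
[2] send[Bool]  match  residual = μZ.…
[3] offer data  match  residual = offer{ack: μZ.…, stop: μZ.…}
[4] offer stop  match  residual = μZ.…
[5] offer ok  match  residual = recv[Str].μZ.…
[6] recv[Str]  match  residual = μZ.…
[7] offer data  match  residual = offer{ack: μZ.…, stop: μZ.…}
[8] offer ack  match  residual = μZ.…
τ conforms to S (length 8)

NONE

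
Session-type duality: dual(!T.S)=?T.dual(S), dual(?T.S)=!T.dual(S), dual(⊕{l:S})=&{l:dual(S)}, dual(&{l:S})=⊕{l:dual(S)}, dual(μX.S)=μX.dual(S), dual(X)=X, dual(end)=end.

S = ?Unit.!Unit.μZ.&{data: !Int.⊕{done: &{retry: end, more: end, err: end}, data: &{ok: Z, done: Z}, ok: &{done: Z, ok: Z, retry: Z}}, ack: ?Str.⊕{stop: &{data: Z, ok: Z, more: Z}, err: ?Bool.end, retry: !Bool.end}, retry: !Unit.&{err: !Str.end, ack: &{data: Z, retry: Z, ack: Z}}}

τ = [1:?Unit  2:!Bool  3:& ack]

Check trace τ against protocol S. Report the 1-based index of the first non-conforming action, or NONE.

@1 ?Unit  match  residual = !Unit.μZ.…
@2 got !Bool, protocol expects !Unit  ✗

2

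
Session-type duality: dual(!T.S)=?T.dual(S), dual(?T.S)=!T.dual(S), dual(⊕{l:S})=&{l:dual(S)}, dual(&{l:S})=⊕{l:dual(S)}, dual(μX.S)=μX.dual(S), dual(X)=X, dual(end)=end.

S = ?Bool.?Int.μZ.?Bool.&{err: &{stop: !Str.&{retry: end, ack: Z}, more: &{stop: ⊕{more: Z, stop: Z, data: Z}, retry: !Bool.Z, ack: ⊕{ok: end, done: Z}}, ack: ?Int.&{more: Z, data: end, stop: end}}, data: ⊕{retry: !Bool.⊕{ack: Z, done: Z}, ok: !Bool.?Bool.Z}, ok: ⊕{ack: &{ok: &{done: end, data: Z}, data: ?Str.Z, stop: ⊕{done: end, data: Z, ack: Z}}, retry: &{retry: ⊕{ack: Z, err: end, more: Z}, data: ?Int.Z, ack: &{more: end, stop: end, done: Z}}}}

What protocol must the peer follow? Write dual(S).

!Bool.!Int.μZ.!Bool.⊕{err: ⊕{stop: ?Str.⊕{retry: end, ack: Z}, more: ⊕{stop: &{more: Z, stop: Z, data: Z}, retry: ?Bool.Z, ack: &{ok: end, done: Z}}, ack: !Int.⊕{more: Z, data: end, stop: end}}, data: &{retry: ?Bool.&{ack: Z, done: Z}, ok: ?Bool.!Bool.Z}, ok: &{ack: ⊕{ok: ⊕{done: end, data: Z}, data: !Str.Z, stop: &{done: end, data: Z, ack: Z}}, retry: ⊕{retry: &{ack: Z, err: end, more: Z}, data: !Int.Z, ack: ⊕{more: end, stop: end, done: Z}}}}

?Bool ↦ !Bool
  ?Int ↦ !Int
    μZ ↦ μZ  (binder kept)
      ?Bool ↦ !Bool
        &{err,data,ok} ↦ ⊕{err,data,ok}  (external→internal)
          case err:
            &{stop,more,ack} ↦ ⊕{stop,more,ack}  (external→internal)
              case stop:
                !Str ↦ ?Str
                  &{retry,ack} ↦ ⊕{retry,ack}  (external→internal)
                    case retry:
                      end self-dual
                    case ack:
                      Z self-dual
              case more:
                &{stop,retry,ack} ↦ ⊕{stop,retry,ack}  (external→internal)
                  case stop:
                    ⊕{more,stop,data} ↦ &{more,stop,data}  (select→offer)
                      case more:
                        Z self-dual
                      case stop:
                        Z self-dual
                      case data:
                        Z self-dual
                  case retry:
                    !Bool ↦ ?Bool
                      Z self-dual
                  case ack:
                    ⊕{ok,done} ↦ &{ok,done}  (select→offer)
                      case ok:
                        end self-dual
                      case done:
                        Z self-dual
              case ack:
                ?Int ↦ !Int
                  &{more,data,stop} ↦ ⊕{more,data,stop}  (external→internal)
                    case more:
                      Z self-dual
                    case data:
                      end self-dual
                    case stop:
                      end self-dual
          case data:
            ⊕{retry,ok} ↦ &{retry,ok}  (select→offer)
              case retry:
                !Bool ↦ ?Bool
                  ⊕{ack,done} ↦ &{ack,done}  (select→offer)
                    case ack:
                      Z self-dual
                    case done:
                      Z self-dual
              case ok:
                !Bool ↦ ?Bool
                  ?Bool ↦ !Bool
                    Z self-dual
          case ok:
            ⊕{ack,retry} ↦ &{ack,retry}  (select→offer)
              case ack:
                &{ok,data,stop} ↦ ⊕{ok,data,stop}  (external→internal)
                  case ok:
                    &{done,data} ↦ ⊕{done,data}  (external→internal)
                      case done:
                        end self-dual
                      case data:
                        Z self-dual
                  case data:
                    ?Str ↦ !Str
                      Z self-dual
                  case stop:
                    ⊕{done,data,ack} ↦ &{done,data,ack}  (select→offer)
                      case done:
                        end self-dual
                      case data:
                        Z self-dual
                      case ack:
                        Z self-dual
              case retry:
                &{retry,data,ack} ↦ ⊕{retry,data,ack}  (external→internal)
                  case retry:
                    ⊕{ack,err,more} ↦ &{ack,err,more}  (select→offer)
                      case ack:
                        Z self-dual
                      case err:
                        end self-dual
                      case more:
                        Z self-dual
                  case data:
                    ?Int ↦ !Int
                      Z self-dual
                  case ack:
                    &{more,stop,done} ↦ ⊕{more,stop,done}  (external→internal)
                      case more:
                        end self-dual
                      case stop:
                        end self-dual
                      case done:
                        Z self-dual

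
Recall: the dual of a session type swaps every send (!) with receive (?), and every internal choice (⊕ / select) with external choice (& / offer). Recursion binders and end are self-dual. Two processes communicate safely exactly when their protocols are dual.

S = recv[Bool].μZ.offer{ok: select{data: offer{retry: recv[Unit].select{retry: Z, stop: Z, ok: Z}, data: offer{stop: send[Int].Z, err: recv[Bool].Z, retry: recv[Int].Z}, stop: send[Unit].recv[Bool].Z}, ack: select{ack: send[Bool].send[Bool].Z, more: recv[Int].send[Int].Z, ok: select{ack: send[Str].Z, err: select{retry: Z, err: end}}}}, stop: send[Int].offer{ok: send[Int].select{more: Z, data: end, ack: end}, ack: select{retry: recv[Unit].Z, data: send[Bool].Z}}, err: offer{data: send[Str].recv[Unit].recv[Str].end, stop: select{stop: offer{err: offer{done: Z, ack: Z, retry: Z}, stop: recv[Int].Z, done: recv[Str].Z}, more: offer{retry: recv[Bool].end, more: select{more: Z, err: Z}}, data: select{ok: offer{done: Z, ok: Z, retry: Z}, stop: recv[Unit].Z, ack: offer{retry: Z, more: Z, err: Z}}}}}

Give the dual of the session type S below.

send[Bool].μZ.select{ok: offer{data: select{retry: send[Unit].offer{retry: Z, stop: Z, ok: Z}, data: select{stop: recv[Int].Z, err: send[Bool].Z, retry: send[Int].Z}, stop: recv[Unit].send[Bool].Z}, ack: offer{ack: recv[Bool].recv[Bool].Z, more: send[Int].recv[Int].Z, ok: offer{ack: recv[Str].Z, err: offer{retry: Z, err: end}}}}, stop: recv[Int].select{ok: recv[Int].offer{more: Z, data: end, ack: end}, ack: offer{retry: send[Unit].Z, data: recv[Bool].Z}}, err: select{data: recv[Str].send[Unit].send[Str].end, stop: offer{stop: select{err: select{done: Z, ack: Z, retry: Z}, stop: send[Int].Z, done: send[Str].Z}, more: select{retry: send[Bool].end, more: offer{more: Z, err: Z}}, data: offer{ok: select{done: Z, ok: Z, retry: Z}, stop: send[Unit].Z, ack: select{retry: Z, more: Z, err: Z}}}}}

recv[Bool] = send[Bool]
  μZ = μZ  (rec unchanged)
    offer{ok,stop,err} = select{ok,stop,err}  (external→internal)
      [ok]
        select{data,ack} = offer{data,ack}  (select→offer)
          [data]
            offer{retry,data,stop} = select{retry,data,stop}  (external→internal)
              [retry]
                recv[Unit] = send[Unit]
                  select{retry,stop,ok} = offer{retry,stop,ok}  (select→offer)
                    [retry]
                      Z self-dual
                    [stop]
                      Z self-dual
                    [ok]
                      Z self-dual
              [data]
                offer{stop,err,retry} = select{stop,err,retry}  (external→internal)
                  [stop]
                    send[Int] = recv[Int]
                      Z self-dual
                  [err]
                    recv[Bool] = send[Bool]
                      Z self-dual
                  [retry]
                    recv[Int] = send[Int]
                      Z self-dual
              [stop]
                send[Unit] = recv[Unit]
                  recv[Bool] = send[Bool]
                    Z self-dual
          [ack]
            select{ack,more,ok} = offer{ack,more,ok}  (select→offer)
              [ack]
                send[Bool] = recv[Bool]
                  send[Bool] = recv[Bool]
                    Z self-dual
              [more]
                recv[Int] = send[Int]
                  send[Int] = recv[Int]
                    Z self-dual
              [ok]
                select{ack,err} = offer{ack,err}  (select→offer)
                  [ack]
                    send[Str] = recv[Str]
                      Z self-dual
                  [err]
                    select{retry,err} = offer{retry,err}  (select→offer)
                      [retry]
                        Z self-dual
                      [err]
                        end self-dual
      [stop]
        send[Int] = recv[Int]
          offer{ok,ack} = select{ok,ack}  (external→internal)
            [ok]
              send[Int] = recv[Int]
                select{more,data,ack} = offer{more,data,ack}  (select→offer)
                  [more]
                    Z self-dual
                  [data]
                    end self-dual
                  [ack]
                    end self-dual
            [ack]
              select{retry,data} = offer{retry,data}  (select→offer)
                [retry]
                  recv[Unit] = send[Unit]
                    Z self-dual
                [data]
                  send[Bool] = recv[Bool]
                    Z self-dual
      [err]
        offer{data,stop} = select{data,stop}  (external→internal)
          [data]
            send[Str] = recv[Str]
              recv[Unit] = send[Unit]
                recv[Str] = send[Str]
                  end self-dual
          [stop]
            select{stop,more,data} = offer{stop,more,data}  (select→offer)
              [stop]
                offer{err,stop,done} = select{err,stop,done}  (external→internal)
                  [err]
                    offer{done,ack,retry} = select{done,ack,retry}  (external→internal)
                      [done]
                        Z self-dual
                      [ack]
                        Z self-dual
                      [retry]
                        Z self-dual
                  [stop]
                    recv[Int] = send[Int]
                      Z self-dual
                  [done]
                    recv[Str] = send[Str]
                      Z self-dual
              [more]
                offer{retry,more} = select{retry,more}  (external→internal)
                  [retry]
                    recv[Bool] = send[Bool]
                      end self-dual
                  [more]
                    select{more,err} = offer{more,err}  (select→offer)
                      [more]
                        Z self-dual
                      [err]
                        Z self-dual
              [data]
                select{ok,stop,ack} = offer{ok,stop,ack}  (select→offer)
                  [ok]
                    offer{done,ok,retry} = select{done,ok,retry}  (external→internal)
                      [done]
                        Z self-dual
                      [ok]
                        Z self-dual
                      [retry]
                        Z self-dual
                  [stop]
                    recv[Unit] = send[Unit]
                      Z self-dual
                  [ack]
                    offer{retry,more,err} = select{retry,more,err}  (external→internal)
                      [retry]
                        Z self-dual
                      [more]
                        Z self-dual
                      [err]
                        Z self-dual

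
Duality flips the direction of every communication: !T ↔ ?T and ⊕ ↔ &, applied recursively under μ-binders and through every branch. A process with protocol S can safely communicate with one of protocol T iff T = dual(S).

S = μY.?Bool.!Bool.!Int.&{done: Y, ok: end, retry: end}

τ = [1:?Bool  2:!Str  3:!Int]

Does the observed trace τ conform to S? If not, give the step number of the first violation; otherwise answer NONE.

2

@1 ?Bool  match  now at !Bool.!Int.&{done: μY.…, ok: end, retry: end}
@2 got !Str, protocol expects !Bool  ✗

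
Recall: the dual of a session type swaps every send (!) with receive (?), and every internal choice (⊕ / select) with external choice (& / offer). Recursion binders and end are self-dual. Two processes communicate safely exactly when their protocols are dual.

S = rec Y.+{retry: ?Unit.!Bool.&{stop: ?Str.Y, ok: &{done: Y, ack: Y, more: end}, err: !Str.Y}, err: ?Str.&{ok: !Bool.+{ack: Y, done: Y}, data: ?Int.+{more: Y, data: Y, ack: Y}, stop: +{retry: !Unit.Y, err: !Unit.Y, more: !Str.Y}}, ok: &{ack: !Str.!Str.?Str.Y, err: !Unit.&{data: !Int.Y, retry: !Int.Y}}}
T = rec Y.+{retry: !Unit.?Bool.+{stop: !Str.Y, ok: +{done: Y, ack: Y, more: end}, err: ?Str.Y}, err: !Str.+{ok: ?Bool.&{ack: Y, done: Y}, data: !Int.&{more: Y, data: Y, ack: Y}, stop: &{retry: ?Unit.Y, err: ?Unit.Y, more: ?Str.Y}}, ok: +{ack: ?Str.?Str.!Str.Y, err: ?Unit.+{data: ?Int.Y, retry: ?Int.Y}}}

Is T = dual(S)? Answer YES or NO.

rec Y ‖ rec Y  match (μ self-dual)
  +{retry,err,ok} ‖ +{retry,err,ok}  ✗ choice polarity not flipped — not dual

NO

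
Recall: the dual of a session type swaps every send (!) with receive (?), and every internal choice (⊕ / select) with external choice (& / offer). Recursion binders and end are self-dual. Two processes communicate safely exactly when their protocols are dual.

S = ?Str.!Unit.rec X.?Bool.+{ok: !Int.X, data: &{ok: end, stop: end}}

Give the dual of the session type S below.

?Str ↦ !Str
  !Unit ↦ ?Unit
    rec X ↦ rec X  (μ self-dual)
      ?Bool ↦ !Bool
        +{ok,data} ↦ &{ok,data}  (internal→external)
          • ok:
            !Int ↦ ?Int
              X ↦ X
          • data:
            &{ok,stop} ↦ +{ok,stop}  (&→⊕)
              • ok:
                end ↦ end
              • stop:
                end ↦ end

!Str.?Unit.rec X.!Bool.&{ok: ?Int.X, data: +{ok: end, stop: end}}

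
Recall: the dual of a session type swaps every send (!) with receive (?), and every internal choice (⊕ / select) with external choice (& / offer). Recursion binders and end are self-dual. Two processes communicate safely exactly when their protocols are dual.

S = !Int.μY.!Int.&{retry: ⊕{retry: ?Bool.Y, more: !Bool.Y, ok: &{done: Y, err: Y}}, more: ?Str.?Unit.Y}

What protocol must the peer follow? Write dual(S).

?Int.μY.?Int.⊕{retry: &{retry: !Bool.Y, more: ?Bool.Y, ok: ⊕{done: Y, err: Y}}, more: !Str.!Unit.Y}

!Int → ?Int
  μY → μY  (binder kept)
    !Int → ?Int
      &{retry,more} → ⊕{retry,more}  (external→internal)
        case retry:
          ⊕{retry,more,ok} → &{retry,more,ok}  (⊕→&)
            case retry:
              ?Bool → !Bool
                dual(Y) = Y
            case more:
              !Bool → ?Bool
                dual(Y) = Y
            case ok:
              &{done,err} → ⊕{done,err}  (external→internal)
                case done:
                  dual(Y) = Y
                case err:
                  dual(Y) = Y
        case more:
          ?Str → !Str
            ?Unit → !Unit
              dual(Y) = Y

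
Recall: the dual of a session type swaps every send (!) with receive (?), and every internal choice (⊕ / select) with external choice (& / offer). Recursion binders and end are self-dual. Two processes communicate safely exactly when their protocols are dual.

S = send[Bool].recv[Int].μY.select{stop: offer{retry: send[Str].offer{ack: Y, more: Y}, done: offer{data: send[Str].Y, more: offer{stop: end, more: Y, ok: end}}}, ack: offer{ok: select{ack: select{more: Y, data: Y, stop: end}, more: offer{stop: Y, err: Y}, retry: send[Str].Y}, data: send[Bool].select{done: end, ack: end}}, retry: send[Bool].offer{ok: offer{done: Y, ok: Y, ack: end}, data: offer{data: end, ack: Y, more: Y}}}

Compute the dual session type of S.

send[Bool] = recv[Bool]
  recv[Int] = send[Int]
    μY = μY  (rec unchanged)
      select{stop,ack,retry} = offer{stop,ack,retry}  (⊕→&)
        [stop]
          offer{retry,done} = select{retry,done}  (external→internal)
            [retry]
              send[Str] = recv[Str]
                offer{ack,more} = select{ack,more}  (external→internal)
                  [ack]
                    Y self-dual
                  [more]
                    Y self-dual
            [done]
              offer{data,more} = select{data,more}  (external→internal)
                [data]
                  send[Str] = recv[Str]
                    Y self-dual
                [more]
                  offer{stop,more,ok} = select{stop,more,ok}  (external→internal)
                    [stop]
                      end self-dual
                    [more]
                      Y self-dual
                    [ok]
                      end self-dual
        [ack]
          offer{ok,data} = select{ok,data}  (external→internal)
            [ok]
              select{ack,more,retry} = offer{ack,more,retry}  (⊕→&)
                [ack]
                  select{more,data,stop} = offer{more,data,stop}  (⊕→&)
                    [more]
                      Y self-dual
                    [data]
                      Y self-dual
                    [stop]
                      end self-dual
                [more]
                  offer{stop,err} = select{stop,err}  (external→internal)
                    [stop]
                      Y self-dual
                    [err]
                      Y self-dual
                [retry]
                  send[Str] = recv[Str]
                    Y self-dual
            [data]
              send[Bool] = recv[Bool]
                select{done,ack} = offer{done,ack}  (⊕→&)
                  [done]
                    end self-dual
                  [ack]
                    end self-dual
        [retry]
          send[Bool] = recv[Bool]
            offer{ok,data} = select{ok,data}  (external→internal)
              [ok]
                offer{done,ok,ack} = select{done,ok,ack}  (external→internal)
                  [done]
                    Y self-dual
                  [ok]
                    Y self-dual
                  [ack]
                    end self-dual
              [data]
                offer{data,ack,more} = select{data,ack,more}  (external→internal)
                  [data]
                    end self-dual
                  [ack]
                    Y self-dual
                  [more]
                    Y self-dual

recv[Bool].send[Int].μY.offer{stop: select{retry: recv[Str].select{ack: Y, more: Y}, done: select{data: recv[Str].Y, more: select{stop: end, more: Y, ok: end}}}, ack: select{ok: offer{ack: offer{more: Y, data: Y, stop: end}, more: select{stop: Y, err: Y}, retry: recv[Str].Y}, data: recv[Bool].offer{done: end, ack: end}}, retry: recv[Bool].select{ok: select{done: Y, ok: Y, ack: end}, data: select{data: end, ack: Y, more: Y}}}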